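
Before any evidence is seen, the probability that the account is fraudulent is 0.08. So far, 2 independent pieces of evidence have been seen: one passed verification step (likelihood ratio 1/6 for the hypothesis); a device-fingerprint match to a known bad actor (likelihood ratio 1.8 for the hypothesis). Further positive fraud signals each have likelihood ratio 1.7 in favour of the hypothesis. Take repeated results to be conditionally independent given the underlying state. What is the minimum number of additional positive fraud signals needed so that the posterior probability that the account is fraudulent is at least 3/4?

9

Prior odds = 0.08/0.92 = 2/23.
Combined Bayes factor of the evidence already in hand = (1/6) × 1.8 = 0.3.
Odds after that evidence = (2/23) × 0.3 = 3/115.
Target odds = 0.75/0.25 = 3.
Need 1.7ⁿ ≥ 3 ÷ (3/115) = 115.
1.7⁸ ≈69.7576 falls short of 115 but 1.7⁹ ≈118.588 reaches it, so n = 9.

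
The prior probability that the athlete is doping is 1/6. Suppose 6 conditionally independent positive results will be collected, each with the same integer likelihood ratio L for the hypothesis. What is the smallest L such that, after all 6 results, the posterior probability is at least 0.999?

5

Prior odds = (1/6)/(5/6) = 0.2.
Target odds = 0.999/0.001 = 999.
Need L⁶ ≥ 999 ÷ 0.2 = 4995.
4⁶ = 4096 < 4995 ≤ 15625 = 5⁶, so L = 5.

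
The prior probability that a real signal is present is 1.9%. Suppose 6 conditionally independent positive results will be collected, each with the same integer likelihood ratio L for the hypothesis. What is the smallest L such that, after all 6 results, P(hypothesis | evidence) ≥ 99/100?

Prior odds = 0.019/0.981 = 19/981.
Target odds = 0.99/0.01 = 99.
Need L⁶ ≥ 99 ÷ (19/981) = 97119/19.
4⁶ = 4096 < 97119/19 ≤ 15625 = 5⁶, so L = 5.

5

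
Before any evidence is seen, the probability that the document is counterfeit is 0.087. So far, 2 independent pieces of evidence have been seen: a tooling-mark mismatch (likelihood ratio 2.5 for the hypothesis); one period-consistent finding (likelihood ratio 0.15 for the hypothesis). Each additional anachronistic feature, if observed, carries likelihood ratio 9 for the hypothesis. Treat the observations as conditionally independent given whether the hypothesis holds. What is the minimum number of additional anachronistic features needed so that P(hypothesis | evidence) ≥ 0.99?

Prior odds = 0.087/0.913 = 87/913.
Combined Bayes factor of the evidence already in hand = 2.5 × 0.15 = 0.375.
Odds after that evidence = (87/913) × 0.375 = 261/7304.
Target odds = 0.99/0.01 = 99.
Need 9ⁿ ≥ 99 ÷ (261/7304) = 80344/29.
9³ = 729 falls short of 80344/29 but 9⁴ = 6561 reaches it, so n = 4.

4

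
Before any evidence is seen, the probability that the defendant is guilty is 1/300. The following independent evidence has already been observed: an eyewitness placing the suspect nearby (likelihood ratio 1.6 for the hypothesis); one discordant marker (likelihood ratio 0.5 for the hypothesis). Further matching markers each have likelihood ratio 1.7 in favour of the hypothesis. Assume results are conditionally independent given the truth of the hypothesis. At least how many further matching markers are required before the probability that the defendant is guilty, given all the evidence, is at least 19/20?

17

Prior odds = (1/300)/(299/300) = 1/299.
Combined Bayes factor of the evidence already in hand = 1.6 × 0.5 = 0.8.
Odds after that evidence = (1/299) × 0.8 = 4/1495.
Target odds = 0.95/0.05 = 19.
Need 1.7ⁿ ≥ 19 ÷ (4/1495) = 7101.25.
1.7¹⁶ ≈4866.12 falls short of 7101.25 but 1.7¹⁷ ≈8272.4 reaches it, so n = 17.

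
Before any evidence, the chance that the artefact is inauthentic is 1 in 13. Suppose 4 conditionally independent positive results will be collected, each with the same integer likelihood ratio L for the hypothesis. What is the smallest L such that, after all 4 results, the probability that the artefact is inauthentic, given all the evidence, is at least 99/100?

Prior odds = (1/13)/(12/13) = 1/12.
Target odds = 0.99/0.01 = 99.
Need L⁴ ≥ 99 ÷ (1/12) = 1188.
5⁴ = 625 < 1188 ≤ 1296 = 6⁴, so L = 6.

6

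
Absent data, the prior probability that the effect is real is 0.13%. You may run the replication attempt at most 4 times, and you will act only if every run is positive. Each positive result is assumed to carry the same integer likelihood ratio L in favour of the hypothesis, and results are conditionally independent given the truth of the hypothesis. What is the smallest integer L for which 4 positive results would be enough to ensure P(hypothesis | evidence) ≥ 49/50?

Prior odds = 0.0013/0.9987 = 13/9987.
Target odds = 0.98/0.02 = 49.
Need L⁴ ≥ 49 ÷ (13/9987) = 489363/13.
13⁴ = 28561 < 489363/13 ≤ 38416 = 14⁴, so L = 14.

14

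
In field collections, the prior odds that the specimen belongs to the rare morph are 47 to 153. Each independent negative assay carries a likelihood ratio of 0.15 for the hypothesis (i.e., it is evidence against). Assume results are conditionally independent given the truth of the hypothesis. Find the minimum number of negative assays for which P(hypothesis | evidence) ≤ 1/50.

2

Prior odds = 47/153.
Likelihood ratio per negative assay = 0.15.
Target odds: 0.02 ÷ 0.98 = 1/49.
Need (47/153) × 0.15ⁿ ≤ 1/49, i.e. 0.15ⁿ ≤ 153/2303.
0.15¹ = 0.15 is still above 153/2303 but 0.15² = 0.0225 is at or below it, so n = 2.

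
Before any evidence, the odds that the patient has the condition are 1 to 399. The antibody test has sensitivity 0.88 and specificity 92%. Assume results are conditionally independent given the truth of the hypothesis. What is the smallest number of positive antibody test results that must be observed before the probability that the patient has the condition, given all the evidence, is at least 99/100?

5

Prior odds = 1/399.
False-positive rate = 1 − 0.92 = 0.08; likelihood ratio of a positive = 0.88/0.08 = 11.
Target posterior odds = 0.99/0.01 = 99.
Require 11ⁿ ≥ 99 ÷ (1/399) = 39501.
11⁴ = 14641 falls short of 39501 but 11⁵ = 161051 reaches it, so n = 5.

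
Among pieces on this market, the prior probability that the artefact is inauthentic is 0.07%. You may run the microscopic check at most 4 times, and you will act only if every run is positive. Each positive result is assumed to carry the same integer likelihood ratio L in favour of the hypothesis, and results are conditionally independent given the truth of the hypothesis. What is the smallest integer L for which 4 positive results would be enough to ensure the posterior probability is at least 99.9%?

35

Prior odds = 0.0007/0.9993 = 7/9993.
Target odds = 0.999/0.001 = 999.
Need L⁴ ≥ 999 ÷ (7/9993) = 9983007/7.
34⁴ = 1336336 < 9983007/7 ≤ 1500625 = 35⁴, so L = 35.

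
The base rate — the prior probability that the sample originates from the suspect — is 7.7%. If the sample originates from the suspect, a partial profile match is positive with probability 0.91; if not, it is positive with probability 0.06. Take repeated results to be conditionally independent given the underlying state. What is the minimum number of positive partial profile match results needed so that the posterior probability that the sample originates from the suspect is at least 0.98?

3

Prior odds = 0.077/0.923 = 77/923.
Likelihood ratio of a positive = 0.91/0.06 = 91/6.
Target odds: 0.98 ÷ 0.02 = 49.
Require (91/6)ⁿ ≥ 49 ÷ (77/923) = 6461/11.
(91/6)² = 8281/36 falls short of 6461/11 but (91/6)³ = 753571/216 reaches it, so n = 3.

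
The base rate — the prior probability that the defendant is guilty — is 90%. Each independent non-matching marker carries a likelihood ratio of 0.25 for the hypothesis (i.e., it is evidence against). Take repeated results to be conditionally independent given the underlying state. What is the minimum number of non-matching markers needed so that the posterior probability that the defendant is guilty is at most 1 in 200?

Prior odds = 0.9/0.1 = 9.
Likelihood ratio per non-matching marker = 0.25.
Target odds: 0.005 ÷ 0.995 = 1/199.
Need 9 × 0.25ⁿ ≤ 1/199, i.e. 0.25ⁿ ≤ 1/1791.
0.25⁵ = 1/1024 is still above 1/1791 but 0.25⁶ = 1/4096 is at or below it, so n = 6.

6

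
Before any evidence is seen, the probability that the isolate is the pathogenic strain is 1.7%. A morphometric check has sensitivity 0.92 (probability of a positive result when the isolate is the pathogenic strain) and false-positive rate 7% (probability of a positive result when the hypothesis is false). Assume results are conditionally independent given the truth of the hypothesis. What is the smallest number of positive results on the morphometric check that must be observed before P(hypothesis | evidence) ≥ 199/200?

Prior odds = 0.017/0.983 = 17/983.
Likelihood ratio of a positive result = 0.92/0.07 = 92/7.
Target posterior odds = 0.995/0.005 = 199.
Need (17/983) × (92/7)ⁿ ≥ 199, i.e. (92/7)ⁿ ≥ 195617/17.
(92/7)³ = 778688/343 falls short of 195617/17 but (92/7)⁴ = 71639296/2401 reaches it, so n = 4.

4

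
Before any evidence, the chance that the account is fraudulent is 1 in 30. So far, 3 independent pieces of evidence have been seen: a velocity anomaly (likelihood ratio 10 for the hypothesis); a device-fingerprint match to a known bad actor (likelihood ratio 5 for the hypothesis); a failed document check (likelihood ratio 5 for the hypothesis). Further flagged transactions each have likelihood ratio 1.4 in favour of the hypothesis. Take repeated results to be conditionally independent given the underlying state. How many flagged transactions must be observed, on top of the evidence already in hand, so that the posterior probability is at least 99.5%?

Prior odds = (1/30)/(29/30) = 1/29.
Combined Bayes factor of the evidence already in hand = 10 × 5 × 5 = 250.
Odds after that evidence = (1/29) × 250 = 250/29.
Target odds = 0.995/0.005 = 199.
Need 1.4ⁿ ≥ 199 ÷ (250/29) = 23.084.
1.4⁹ = 40353607/1953125 falls short of 23.084 but 1.4¹⁰ = 282475249/9765625 reaches it, so n = 10.

10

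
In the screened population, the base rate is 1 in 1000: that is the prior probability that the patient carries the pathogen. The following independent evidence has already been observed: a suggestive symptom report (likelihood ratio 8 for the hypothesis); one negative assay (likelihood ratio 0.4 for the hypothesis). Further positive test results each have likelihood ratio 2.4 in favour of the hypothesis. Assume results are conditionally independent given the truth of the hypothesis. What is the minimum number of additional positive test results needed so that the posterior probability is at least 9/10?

10

Prior odds = 0.001/0.999 = 1/999.
Combined Bayes factor of the evidence already in hand = 8 × 0.4 = 3.2.
Odds after that evidence = (1/999) × 3.2 = 16/4995.
Target odds = 0.9/0.1 = 9.
Need 2.4ⁿ ≥ 9 ÷ (16/4995) = 2809.6875.
2.4⁹ ≈2641.81 falls short of 2809.6875 but 2.4¹⁰ ≈6340.34 reaches it, so n = 10.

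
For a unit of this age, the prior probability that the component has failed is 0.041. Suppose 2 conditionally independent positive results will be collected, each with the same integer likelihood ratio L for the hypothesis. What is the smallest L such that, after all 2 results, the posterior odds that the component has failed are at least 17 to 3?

12

Prior odds = 0.041/0.959 = 41/959.
Target odds = 17/3.
Need L² ≥ 17/3 ÷ (41/959) = 16303/123.
11² = 121 < 16303/123 ≤ 144 = 12², so L = 12.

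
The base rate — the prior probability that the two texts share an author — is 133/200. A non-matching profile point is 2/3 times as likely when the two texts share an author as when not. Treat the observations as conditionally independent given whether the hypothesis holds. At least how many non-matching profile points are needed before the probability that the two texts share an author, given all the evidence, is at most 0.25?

5

Prior odds: 0.665 ÷ 0.335 = 133/67.
Likelihood ratio per non-matching profile point = 2/3.
Target posterior odds = 0.25/0.75 = 1/3.
Require (2/3)ⁿ ≤ 1/3 ÷ (133/67) = 67/399.
(2/3)⁴ = 16/81 is still above 67/399 but (2/3)⁵ = 32/243 is at or below it, so n = 5.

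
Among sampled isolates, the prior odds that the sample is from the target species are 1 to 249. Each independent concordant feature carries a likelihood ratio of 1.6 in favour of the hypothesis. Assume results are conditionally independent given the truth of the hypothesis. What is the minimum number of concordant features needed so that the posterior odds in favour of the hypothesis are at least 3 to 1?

15

Prior odds = 1/249.
Likelihood ratio per concordant feature = 1.6.
Target odds = 3.
Require 1.6ⁿ ≥ 3 ÷ (1/249) = 747.
1.6¹⁴ ≈720.576 falls short of 747 but 1.6¹⁵ ≈1152.92 reaches it, so n = 15.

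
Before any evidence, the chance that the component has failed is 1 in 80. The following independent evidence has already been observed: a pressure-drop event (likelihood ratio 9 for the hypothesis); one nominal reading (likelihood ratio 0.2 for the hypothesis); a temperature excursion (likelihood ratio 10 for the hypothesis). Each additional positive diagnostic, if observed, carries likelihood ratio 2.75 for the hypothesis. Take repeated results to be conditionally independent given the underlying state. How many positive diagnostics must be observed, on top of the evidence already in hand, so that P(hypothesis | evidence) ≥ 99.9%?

9

Prior odds = 0.0125/0.9875 = 1/79.
Combined Bayes factor of the evidence already in hand = 9 × 0.2 × 10 = 18.
Odds after that evidence = (1/79) × 18 = 18/79.
Target odds = 0.999/0.001 = 999.
Need 2.75ⁿ ≥ 999 ÷ (18/79) = 4384.5.
2.75⁸ = 214358881/65536 falls short of 4384.5 but 2.75⁹ ≈8994.86 reaches it, so n = 9.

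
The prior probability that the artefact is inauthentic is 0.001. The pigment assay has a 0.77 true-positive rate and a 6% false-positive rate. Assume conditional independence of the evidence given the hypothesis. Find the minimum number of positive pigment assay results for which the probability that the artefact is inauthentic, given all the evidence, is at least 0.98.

Prior odds = 0.001/0.999 = 1/999.
Likelihood ratio of a positive result = 0.77/0.06 = 77/6.
Target posterior odds = 0.98/0.02 = 49.
Need (1/999) × (77/6)ⁿ ≥ 49, i.e. (77/6)ⁿ ≥ 48951.
(77/6)⁴ = 35153041/1296 falls short of 48951 but (77/6)⁵ ≈348095 reaches it, so n = 5.

5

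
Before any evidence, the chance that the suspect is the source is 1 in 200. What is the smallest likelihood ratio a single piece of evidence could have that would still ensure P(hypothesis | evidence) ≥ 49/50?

9751

Prior odds = 0.005/0.995 = 1/199.
Target odds = 0.98/0.02 = 49.
Required Bayes factor = 49 ÷ (1/199) = 9751.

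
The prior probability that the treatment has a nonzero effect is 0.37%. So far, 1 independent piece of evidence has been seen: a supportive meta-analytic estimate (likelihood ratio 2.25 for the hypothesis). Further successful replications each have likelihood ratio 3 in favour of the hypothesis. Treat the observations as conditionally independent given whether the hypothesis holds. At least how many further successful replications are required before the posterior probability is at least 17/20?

6

Prior odds = 0.0037/0.9963 = 37/9963.
Bayes factor of the evidence already in hand = 2.25.
Odds after that evidence = (37/9963) × 2.25 = 37/4428.
Target odds = 0.85/0.15 = 17/3.
Need 3ⁿ ≥ 17/3 ÷ (37/4428) = 25092/37.
3⁵ = 243 falls short of 25092/37 but 3⁶ = 729 reaches it, so n = 6.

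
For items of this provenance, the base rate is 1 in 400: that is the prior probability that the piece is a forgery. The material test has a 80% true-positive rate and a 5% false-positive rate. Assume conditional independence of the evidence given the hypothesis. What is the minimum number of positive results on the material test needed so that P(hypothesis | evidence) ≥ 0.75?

Prior odds = 0.0025/0.9975 = 1/399.
Likelihood ratio of a positive result = 0.8/0.05 = 16.
Target odds: 0.75 ÷ 0.25 = 3.
Need (1/399) × 16ⁿ ≥ 3, i.e. 16ⁿ ≥ 1197.
16² = 256 falls short of 1197 but 16³ = 4096 reaches it, so n = 3.

3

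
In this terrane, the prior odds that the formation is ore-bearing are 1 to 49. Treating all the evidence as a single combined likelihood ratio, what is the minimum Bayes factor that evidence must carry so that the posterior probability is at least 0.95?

931

Prior odds = 1/49.
Target odds = 0.95/0.05 = 19.
Required Bayes factor = 19 ÷ (1/49) = 931.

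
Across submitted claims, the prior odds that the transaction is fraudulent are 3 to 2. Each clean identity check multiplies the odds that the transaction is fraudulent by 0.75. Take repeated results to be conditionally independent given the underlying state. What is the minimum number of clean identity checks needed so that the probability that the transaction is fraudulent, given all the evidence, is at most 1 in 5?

7

Prior odds = 1.5.
Likelihood ratio per clean identity check = 0.75.
Target posterior odds = 0.2/0.8 = 0.25.
Require 0.75ⁿ ≤ 0.25 ÷ 1.5 = 1/6.
0.75⁶ = 729/4096 is still above 1/6 but 0.75⁷ = 2187/16384 is at or below it, so n = 7.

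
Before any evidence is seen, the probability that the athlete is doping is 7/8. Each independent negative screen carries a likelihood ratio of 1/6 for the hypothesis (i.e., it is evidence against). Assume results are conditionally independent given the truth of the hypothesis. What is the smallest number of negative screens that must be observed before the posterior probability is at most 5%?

Prior odds: 0.875 ÷ 0.125 = 7.
Likelihood ratio per negative screen = 1/6.
Target odds: 0.05 ÷ 0.95 = 1/19.
Need 7 × (1/6)ⁿ ≤ 1/19, i.e. (1/6)ⁿ ≤ 1/133.
(1/6)² = 1/36 is still above 1/133 but (1/6)³ = 1/216 is at or below it, so n = 3.

3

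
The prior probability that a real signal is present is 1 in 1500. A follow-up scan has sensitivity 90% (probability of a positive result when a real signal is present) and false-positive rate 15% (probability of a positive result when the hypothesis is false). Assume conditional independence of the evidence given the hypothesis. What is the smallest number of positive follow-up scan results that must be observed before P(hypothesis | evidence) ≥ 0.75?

Prior odds = (1/1500)/(1499/1500) = 1/1499.
Likelihood ratio of a positive result = 0.9/0.15 = 6.
Target odds: 0.75 ÷ 0.25 = 3.
Require 6ⁿ ≥ 3 ÷ (1/1499) = 4497.
6⁴ = 1296 falls short of 4497 but 6⁵ = 7776 reaches it, so n = 5.

5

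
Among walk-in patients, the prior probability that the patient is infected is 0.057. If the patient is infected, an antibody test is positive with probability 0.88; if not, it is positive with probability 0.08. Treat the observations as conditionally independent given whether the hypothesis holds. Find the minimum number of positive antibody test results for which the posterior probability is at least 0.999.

5

Prior odds: 0.057 ÷ 0.943 = 57/943.
Likelihood ratio of a positive = 0.88/0.08 = 11.
Target posterior odds = 0.999/0.001 = 999.
Require 11ⁿ ≥ 999 ÷ (57/943) = 314019/19.
11⁴ = 14641 falls short of 314019/19 but 11⁵ = 161051 reaches it, so n = 5.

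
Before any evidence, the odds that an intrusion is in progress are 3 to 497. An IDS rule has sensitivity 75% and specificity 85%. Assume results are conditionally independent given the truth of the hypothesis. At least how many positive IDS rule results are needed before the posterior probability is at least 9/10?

Prior odds = 3/497.
False-positive rate = 1 − 0.85 = 0.15; likelihood ratio of a positive = 0.75/0.15 = 5.
Target posterior odds = 0.9/0.1 = 9.
Need (3/497) × 5ⁿ ≥ 9, i.e. 5ⁿ ≥ 1491.
5⁴ = 625 falls short of 1491 but 5⁵ = 3125 reaches it, so n = 5.

5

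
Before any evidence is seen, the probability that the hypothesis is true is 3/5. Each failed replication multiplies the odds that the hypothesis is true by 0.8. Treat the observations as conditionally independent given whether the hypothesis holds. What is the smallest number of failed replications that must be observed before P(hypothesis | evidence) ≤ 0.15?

Prior odds = 0.6/0.4 = 1.5.
Likelihood ratio per failed replication = 0.8.
Target odds: 0.15 ÷ 0.85 = 3/17.
Require 0.8ⁿ ≤ 3/17 ÷ 1.5 = 2/17.
0.8⁹ = 262144/1953125 is still above 2/17 but 0.8¹⁰ = 1048576/9765625 is at or below it, so n = 10.

10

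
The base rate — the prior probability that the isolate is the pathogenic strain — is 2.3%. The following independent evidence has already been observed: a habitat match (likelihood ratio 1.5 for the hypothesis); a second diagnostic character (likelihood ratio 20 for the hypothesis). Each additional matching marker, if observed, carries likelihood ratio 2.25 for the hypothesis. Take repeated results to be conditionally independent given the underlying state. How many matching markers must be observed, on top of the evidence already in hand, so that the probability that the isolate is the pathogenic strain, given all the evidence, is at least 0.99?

7

Prior odds = 0.023/0.977 = 23/977.
Combined Bayes factor of the evidence already in hand = 1.5 × 20 = 30.
Odds after that evidence = (23/977) × 30 = 690/977.
Target odds = 0.99/0.01 = 99.
Need 2.25ⁿ ≥ 99 ÷ (690/977) = 32241/230.
2.25⁶ = 531441/4096 falls short of 32241/230 but 2.25⁷ = 4782969/16384 reaches it, so n = 7.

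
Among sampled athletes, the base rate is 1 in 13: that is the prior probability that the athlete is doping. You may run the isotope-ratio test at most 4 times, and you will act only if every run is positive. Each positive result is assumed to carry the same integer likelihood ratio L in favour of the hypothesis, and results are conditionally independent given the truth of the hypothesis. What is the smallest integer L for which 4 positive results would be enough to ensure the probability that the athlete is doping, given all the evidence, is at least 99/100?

6

Prior odds = (1/13)/(12/13) = 1/12.
Target odds = 0.99/0.01 = 99.
Need L⁴ ≥ 99 ÷ (1/12) = 1188.
5⁴ = 625 < 1188 ≤ 1296 = 6⁴, so L = 6.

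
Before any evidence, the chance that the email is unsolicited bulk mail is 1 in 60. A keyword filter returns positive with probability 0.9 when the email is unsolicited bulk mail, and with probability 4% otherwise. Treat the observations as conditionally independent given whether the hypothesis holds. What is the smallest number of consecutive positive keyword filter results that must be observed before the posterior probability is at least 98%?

3

Prior odds = (1/60)/(59/60) = 1/59.
Likelihood ratio of a positive result = 0.9/0.04 = 22.5.
Target posterior odds = 0.98/0.02 = 49.
Require 22.5ⁿ ≥ 49 ÷ (1/59) = 2891.
22.5² = 506.25 falls short of 2891 but 22.5³ = 11390.625 reaches it, so n = 3.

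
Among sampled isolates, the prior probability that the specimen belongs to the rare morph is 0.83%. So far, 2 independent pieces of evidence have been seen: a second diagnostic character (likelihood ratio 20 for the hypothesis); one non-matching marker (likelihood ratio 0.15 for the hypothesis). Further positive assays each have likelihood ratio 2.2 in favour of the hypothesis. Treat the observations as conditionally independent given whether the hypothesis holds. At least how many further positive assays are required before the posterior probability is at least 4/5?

Prior odds = 0.0083/0.9917 = 83/9917.
Combined Bayes factor of the evidence already in hand = 20 × 0.15 = 3.
Odds after that evidence = (83/9917) × 3 = 249/9917.
Target odds = 0.8/0.2 = 4.
Need 2.2ⁿ ≥ 4 ÷ (249/9917) = 39668/249.
2.2⁶ = 1771561/15625 falls short of 39668/249 but 2.2⁷ = 19487171/78125 reaches it, so n = 7.

7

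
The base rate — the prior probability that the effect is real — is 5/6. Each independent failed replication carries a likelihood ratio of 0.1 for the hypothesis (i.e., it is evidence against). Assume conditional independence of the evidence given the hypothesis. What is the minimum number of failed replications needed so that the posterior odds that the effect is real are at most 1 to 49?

3

Prior odds: (5/6) ÷ (1/6) = 5.
Likelihood ratio per failed replication = 0.1.
Target odds = 1/49.
Need 5 × 0.1ⁿ ≤ 1/49, i.e. 0.1ⁿ ≤ 1/245.
0.1² = 0.01 is still above 1/245 but 0.1³ = 0.001 is at or below it, so n = 3.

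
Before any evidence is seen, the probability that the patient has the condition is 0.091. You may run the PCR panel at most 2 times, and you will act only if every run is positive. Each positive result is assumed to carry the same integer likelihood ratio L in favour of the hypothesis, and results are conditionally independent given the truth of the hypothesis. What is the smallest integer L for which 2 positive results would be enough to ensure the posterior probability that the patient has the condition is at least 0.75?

Prior odds = 0.091/0.909 = 91/909.
Target odds = 0.75/0.25 = 3.
Need L² ≥ 3 ÷ (91/909) = 2727/91.
5² = 25 < 2727/91 ≤ 36 = 6², so L = 6.

6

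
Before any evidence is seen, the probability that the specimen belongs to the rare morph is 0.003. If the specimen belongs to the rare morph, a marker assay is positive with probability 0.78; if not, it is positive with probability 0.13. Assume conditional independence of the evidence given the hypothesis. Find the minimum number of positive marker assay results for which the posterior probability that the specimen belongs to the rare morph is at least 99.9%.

8

Prior odds = 0.003/0.997 = 3/997.
Likelihood ratio of a positive = 0.78/0.13 = 6.
Target posterior odds = 0.999/0.001 = 999.
Require 6ⁿ ≥ 999 ÷ (3/997) = 332001.
6⁷ = 279936 falls short of 332001 but 6⁸ = 1679616 reaches it, so n = 8.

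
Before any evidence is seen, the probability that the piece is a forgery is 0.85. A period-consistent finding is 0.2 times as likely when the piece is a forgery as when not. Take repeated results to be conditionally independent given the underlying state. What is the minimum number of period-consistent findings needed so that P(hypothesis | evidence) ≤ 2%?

4

Prior odds = 0.85/0.15 = 17/3.
Likelihood ratio per period-consistent finding = 0.2.
Target odds: 0.02 ÷ 0.98 = 1/49.
Need (17/3) × 0.2ⁿ ≤ 1/49, i.e. 0.2ⁿ ≤ 3/833.
0.2³ = 0.008 is still above 3/833 but 0.2⁴ = 0.0016 is at or below it, so n = 4.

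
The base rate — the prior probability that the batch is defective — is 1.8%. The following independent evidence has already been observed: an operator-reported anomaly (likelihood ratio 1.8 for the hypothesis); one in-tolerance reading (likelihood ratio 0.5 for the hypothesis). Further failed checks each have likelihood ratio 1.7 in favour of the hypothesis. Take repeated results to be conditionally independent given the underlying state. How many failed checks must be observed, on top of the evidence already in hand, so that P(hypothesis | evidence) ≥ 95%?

Prior odds = 0.018/0.982 = 9/491.
Combined Bayes factor of the evidence already in hand = 1.8 × 0.5 = 0.9.
Odds after that evidence = (9/491) × 0.9 = 81/4910.
Target odds = 0.95/0.05 = 19.
Need 1.7ⁿ ≥ 19 ÷ (81/4910) = 93290/81.
1.7¹³ ≈990.458 falls short of 93290/81 but 1.7¹⁴ ≈1683.78 reaches it, so n = 14.

14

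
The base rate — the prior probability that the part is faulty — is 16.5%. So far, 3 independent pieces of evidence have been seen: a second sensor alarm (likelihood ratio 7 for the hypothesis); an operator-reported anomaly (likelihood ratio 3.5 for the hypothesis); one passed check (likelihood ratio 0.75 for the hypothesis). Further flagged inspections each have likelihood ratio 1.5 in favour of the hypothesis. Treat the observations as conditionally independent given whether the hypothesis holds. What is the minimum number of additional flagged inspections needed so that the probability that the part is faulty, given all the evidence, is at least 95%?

Prior odds = 0.165/0.835 = 33/167.
Combined Bayes factor of the evidence already in hand = 7 × 3.5 × 0.75 = 18.375.
Odds after that evidence = (33/167) × 18.375 = 4851/1336.
Target odds = 0.95/0.05 = 19.
Need 1.5ⁿ ≥ 19 ÷ (4851/1336) = 25384/4851.
1.5⁴ = 5.0625 falls short of 25384/4851 but 1.5⁵ = 7.59375 reaches it, so n = 5.

5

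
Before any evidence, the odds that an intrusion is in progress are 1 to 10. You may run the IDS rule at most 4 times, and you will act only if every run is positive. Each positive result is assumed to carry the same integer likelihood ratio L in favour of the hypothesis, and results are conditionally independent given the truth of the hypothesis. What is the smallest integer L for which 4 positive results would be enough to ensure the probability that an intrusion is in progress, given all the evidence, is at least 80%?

3

Prior odds = 0.1.
Target odds = 0.8/0.2 = 4.
Need L⁴ ≥ 4 ÷ 0.1 = 40.
2⁴ = 16 < 40 ≤ 81 = 3⁴, so L = 3.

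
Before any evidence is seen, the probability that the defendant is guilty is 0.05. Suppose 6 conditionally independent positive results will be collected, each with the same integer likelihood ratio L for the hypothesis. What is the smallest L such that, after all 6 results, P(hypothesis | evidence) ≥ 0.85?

3

Prior odds = 0.05/0.95 = 1/19.
Target odds = 0.85/0.15 = 17/3.
Need L⁶ ≥ 17/3 ÷ (1/19) = 323/3.
2⁶ = 64 < 323/3 ≤ 729 = 3⁶, so L = 3.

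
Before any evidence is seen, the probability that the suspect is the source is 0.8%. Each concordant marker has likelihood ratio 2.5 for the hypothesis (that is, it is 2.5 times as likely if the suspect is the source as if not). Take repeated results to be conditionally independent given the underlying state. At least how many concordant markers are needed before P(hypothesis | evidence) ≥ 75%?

7

Prior odds = 0.008/0.992 = 1/124.
Likelihood ratio per concordant marker = 2.5.
Target posterior odds = 0.75/0.25 = 3.
Require 2.5ⁿ ≥ 3 ÷ (1/124) = 372.
2.5⁶ = 244.140625 falls short of 372 but 2.5⁷ = 610.3515625 reaches it, so n = 7.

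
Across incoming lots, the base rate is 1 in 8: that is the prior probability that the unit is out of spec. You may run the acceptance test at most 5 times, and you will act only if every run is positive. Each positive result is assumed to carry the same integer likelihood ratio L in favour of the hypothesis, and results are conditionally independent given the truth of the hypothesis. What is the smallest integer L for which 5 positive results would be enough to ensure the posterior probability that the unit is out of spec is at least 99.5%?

5

Prior odds = 0.125/0.875 = 1/7.
Target odds = 0.995/0.005 = 199.
Need L⁵ ≥ 199 ÷ (1/7) = 1393.
4⁵ = 1024 < 1393 ≤ 3125 = 5⁵, so L = 5.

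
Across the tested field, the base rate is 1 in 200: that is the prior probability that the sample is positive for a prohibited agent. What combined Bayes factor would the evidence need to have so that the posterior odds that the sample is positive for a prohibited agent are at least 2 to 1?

Prior odds = 0.005/0.995 = 1/199.
Target odds = 2.
Required Bayes factor = 2 ÷ (1/199) = 398.

398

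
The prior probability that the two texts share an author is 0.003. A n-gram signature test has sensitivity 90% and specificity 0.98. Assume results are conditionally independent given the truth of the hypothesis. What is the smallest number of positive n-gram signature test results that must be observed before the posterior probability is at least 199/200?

Prior odds: 0.003 ÷ 0.997 = 3/997.
False-positive rate = 1 − 0.98 = 0.02; likelihood ratio of a positive = 0.9/0.02 = 45.
Target posterior odds = 0.995/0.005 = 199.
Require 45ⁿ ≥ 199 ÷ (3/997) = 198403/3.
45² = 2025 falls short of 198403/3 but 45³ = 91125 reaches it, so n = 3.

3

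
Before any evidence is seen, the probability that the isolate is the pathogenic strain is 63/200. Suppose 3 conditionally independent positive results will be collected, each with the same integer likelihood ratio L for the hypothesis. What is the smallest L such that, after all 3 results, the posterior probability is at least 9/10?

Prior odds = 0.315/0.685 = 63/137.
Target odds = 0.9/0.1 = 9.
Need L³ ≥ 9 ÷ (63/137) = 137/7.
2³ = 8 < 137/7 ≤ 27 = 3³, so L = 3.

3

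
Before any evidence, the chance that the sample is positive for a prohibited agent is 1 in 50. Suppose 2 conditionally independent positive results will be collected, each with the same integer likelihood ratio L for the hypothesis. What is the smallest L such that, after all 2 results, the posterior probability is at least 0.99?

70

Prior odds = 0.02/0.98 = 1/49.
Target odds = 0.99/0.01 = 99.
Need L² ≥ 99 ÷ (1/49) = 4851.
69² = 4761 < 4851 ≤ 4900 = 70², so L = 70.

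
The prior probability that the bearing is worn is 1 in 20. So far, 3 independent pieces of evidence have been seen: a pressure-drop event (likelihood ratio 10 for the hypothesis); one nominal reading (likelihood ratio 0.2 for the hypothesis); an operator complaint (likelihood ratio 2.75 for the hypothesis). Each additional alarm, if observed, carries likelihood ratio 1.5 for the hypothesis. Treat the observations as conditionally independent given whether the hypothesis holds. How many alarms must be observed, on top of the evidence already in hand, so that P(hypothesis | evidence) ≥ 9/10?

Prior odds = 0.05/0.95 = 1/19.
Combined Bayes factor of the evidence already in hand = 10 × 0.2 × 2.75 = 5.5.
Odds after that evidence = (1/19) × 5.5 = 11/38.
Target odds = 0.9/0.1 = 9.
Need 1.5ⁿ ≥ 9 ÷ (11/38) = 342/11.
1.5⁸ = 25.62890625 falls short of 342/11 but 1.5⁹ = 19683/512 reaches it, so n = 9.

9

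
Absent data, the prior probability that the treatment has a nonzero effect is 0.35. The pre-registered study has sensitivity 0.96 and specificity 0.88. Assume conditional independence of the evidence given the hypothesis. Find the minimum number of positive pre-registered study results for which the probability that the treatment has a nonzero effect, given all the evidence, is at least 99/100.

Prior odds: 0.35 ÷ 0.65 = 7/13.
False-positive rate = 1 − 0.88 = 0.12; likelihood ratio of a positive = 0.96/0.12 = 8.
Target odds: 0.99 ÷ 0.01 = 99.
Need (7/13) × 8ⁿ ≥ 99, i.e. 8ⁿ ≥ 1287/7.
8² = 64 falls short of 1287/7 but 8³ = 512 reaches it, so n = 3.

3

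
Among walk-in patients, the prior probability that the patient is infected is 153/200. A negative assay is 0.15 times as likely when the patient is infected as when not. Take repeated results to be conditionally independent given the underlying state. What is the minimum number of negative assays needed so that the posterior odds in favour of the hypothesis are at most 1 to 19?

Prior odds: 0.765 ÷ 0.235 = 153/47.
Likelihood ratio per negative assay = 0.15.
Target odds = 1/19.
Require 0.15ⁿ ≤ 1/19 ÷ (153/47) = 47/2907.
0.15² = 0.0225 is still above 47/2907 but 0.15³ = 0.003375 is at or below it, so n = 3.

3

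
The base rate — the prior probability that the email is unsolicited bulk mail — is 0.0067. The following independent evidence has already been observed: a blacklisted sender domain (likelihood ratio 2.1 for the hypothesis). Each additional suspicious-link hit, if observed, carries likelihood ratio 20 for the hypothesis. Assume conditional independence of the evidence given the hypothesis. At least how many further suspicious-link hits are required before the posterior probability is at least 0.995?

4

Prior odds = 0.0067/0.9933 = 67/9933.
Bayes factor of the evidence already in hand = 2.1.
Odds after that evidence = (67/9933) × 2.1 = 67/4730.
Target odds = 0.995/0.005 = 199.
Need 20ⁿ ≥ 199 ÷ (67/4730) = 941270/67.
20³ = 8000 falls short of 941270/67 but 20⁴ = 160000 reaches it, so n = 4.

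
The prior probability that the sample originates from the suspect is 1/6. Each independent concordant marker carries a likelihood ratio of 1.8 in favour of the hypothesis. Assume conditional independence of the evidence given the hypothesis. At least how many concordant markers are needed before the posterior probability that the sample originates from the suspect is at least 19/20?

Prior odds = (1/6)/(5/6) = 0.2.
Likelihood ratio per concordant marker = 1.8.
Target posterior odds = 0.95/0.05 = 19.
Need 0.2 × 1.8ⁿ ≥ 19, i.e. 1.8ⁿ ≥ 95.
1.8⁷ = 4782969/78125 falls short of 95 but 1.8⁸ = 43046721/390625 reaches it, so n = 8.

8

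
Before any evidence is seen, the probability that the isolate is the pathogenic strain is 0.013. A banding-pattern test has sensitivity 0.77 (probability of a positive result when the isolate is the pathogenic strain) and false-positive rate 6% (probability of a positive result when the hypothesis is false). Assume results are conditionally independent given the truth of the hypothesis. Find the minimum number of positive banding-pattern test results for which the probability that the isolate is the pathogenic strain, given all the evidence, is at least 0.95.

Prior odds = 0.013/0.987 = 13/987.
Likelihood ratio of a positive result = 0.77/0.06 = 77/6.
Target odds: 0.95 ÷ 0.05 = 19.
Need (13/987) × (77/6)ⁿ ≥ 19, i.e. (77/6)ⁿ ≥ 18753/13.
(77/6)² = 5929/36 falls short of 18753/13 but (77/6)³ = 456533/216 reaches it, so n = 3.

3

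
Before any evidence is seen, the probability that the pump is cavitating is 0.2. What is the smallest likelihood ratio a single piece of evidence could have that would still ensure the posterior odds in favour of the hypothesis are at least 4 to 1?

Prior odds = 0.2/0.8 = 0.25.
Target odds = 4.
Required Bayes factor = 4 ÷ 0.25 = 16.

16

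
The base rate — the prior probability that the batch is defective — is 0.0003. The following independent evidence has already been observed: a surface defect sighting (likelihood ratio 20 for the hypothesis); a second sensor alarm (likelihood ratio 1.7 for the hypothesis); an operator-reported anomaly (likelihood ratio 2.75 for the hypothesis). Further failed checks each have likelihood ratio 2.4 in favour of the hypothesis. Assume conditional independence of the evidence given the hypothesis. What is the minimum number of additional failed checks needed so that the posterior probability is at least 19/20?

Prior odds = 0.0003/0.9997 = 3/9997.
Combined Bayes factor of the evidence already in hand = 20 × 1.7 × 2.75 = 93.5.
Odds after that evidence = (3/9997) × 93.5 = 561/19994.
Target odds = 0.95/0.05 = 19.
Need 2.4ⁿ ≥ 19 ÷ (561/19994) = 379886/561.
2.4⁷ = 35831808/78125 falls short of 379886/561 but 2.4⁸ = 429981696/390625 reaches it, so n = 8.

8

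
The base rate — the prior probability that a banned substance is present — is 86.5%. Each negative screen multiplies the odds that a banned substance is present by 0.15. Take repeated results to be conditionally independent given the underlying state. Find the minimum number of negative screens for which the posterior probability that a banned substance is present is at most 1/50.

4

Prior odds: 0.865 ÷ 0.135 = 173/27.
Likelihood ratio per negative screen = 0.15.
Target odds: 0.02 ÷ 0.98 = 1/49.
Require 0.15ⁿ ≤ 1/49 ÷ (173/27) = 27/8477.
0.15³ = 0.003375 is still above 27/8477 but 0.15⁴ = 81/160000 is at or below it, so n = 4.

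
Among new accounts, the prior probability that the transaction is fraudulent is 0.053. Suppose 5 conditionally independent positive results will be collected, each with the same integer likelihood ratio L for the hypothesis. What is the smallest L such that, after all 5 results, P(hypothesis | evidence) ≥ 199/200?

Prior odds = 0.053/0.947 = 53/947.
Target odds = 0.995/0.005 = 199.
Need L⁵ ≥ 199 ÷ (53/947) = 188453/53.
5⁵ = 3125 < 188453/53 ≤ 7776 = 6⁵, so L = 6.

6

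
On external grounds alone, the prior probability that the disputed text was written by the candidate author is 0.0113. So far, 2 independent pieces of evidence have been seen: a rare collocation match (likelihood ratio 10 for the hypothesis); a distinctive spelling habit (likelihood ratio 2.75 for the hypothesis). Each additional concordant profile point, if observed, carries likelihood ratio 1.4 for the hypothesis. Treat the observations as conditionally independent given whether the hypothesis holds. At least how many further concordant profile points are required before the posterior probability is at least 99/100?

Prior odds = 0.0113/0.9887 = 113/9887.
Combined Bayes factor of the evidence already in hand = 10 × 2.75 = 27.5.
Odds after that evidence = (113/9887) × 27.5 = 6215/19774.
Target odds = 0.99/0.01 = 99.
Need 1.4ⁿ ≥ 99 ÷ (6215/19774) = 177966/565.
1.4¹⁷ ≈304.913 falls short of 177966/565 but 1.4¹⁸ ≈426.879 reaches it, so n = 18.

18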